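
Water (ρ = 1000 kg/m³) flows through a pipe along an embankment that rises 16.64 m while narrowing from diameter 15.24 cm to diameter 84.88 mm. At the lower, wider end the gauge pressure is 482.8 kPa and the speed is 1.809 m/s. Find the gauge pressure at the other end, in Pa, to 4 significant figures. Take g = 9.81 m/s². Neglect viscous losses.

The volume flow rate is constant, so v₂ = (A₁/A₂)v₁ = (182.4/56.58)·1.809 = 5.832 m/s.
Energy conservation along the streamline gives P₂ = P₁ − ½ρ(v₂² − v₁²) − ρg(h₂ − h₁).
P₂ = 482800 + ½·1000·(1.809² − 5.832²) − 1000·9.81·(+16.64) = 482800 + (-15370) − (163200) = 304200 Pa.

P₂ ≈ 304200 Pa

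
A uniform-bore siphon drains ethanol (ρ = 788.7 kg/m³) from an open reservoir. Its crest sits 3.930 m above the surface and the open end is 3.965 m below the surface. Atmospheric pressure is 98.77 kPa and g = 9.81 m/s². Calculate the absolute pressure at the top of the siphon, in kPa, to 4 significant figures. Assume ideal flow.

The outlet speed comes from Torricelli: v = √(2g·3.965) = 8.820 m/s.
The bore is uniform, so the speed at the crest is the same v. Bernoulli surface→crest: P_atm = P_top + ½ρv² + ρg·h_top.
P_top = 98770 − ½·788.7·8.820² − 788.7·9.81·3.930 = 37690 Pa.

P_top = 37.69 kPa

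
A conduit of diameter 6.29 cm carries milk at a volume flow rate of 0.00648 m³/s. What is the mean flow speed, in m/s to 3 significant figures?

v = 2.09 m/s

Q = 0.00648 m³/s = 0.00648 m³/s.
v = Q/A = 0.00648 / 0.00311 = 2.09 m/s.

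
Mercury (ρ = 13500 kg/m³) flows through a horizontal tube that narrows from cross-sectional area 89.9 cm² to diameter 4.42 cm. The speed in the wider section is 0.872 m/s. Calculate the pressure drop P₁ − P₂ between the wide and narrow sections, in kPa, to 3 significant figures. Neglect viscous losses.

ΔP = 171 kPa

Continuity gives A₁v₁ = A₂v₂, so v₂ = (89.9 cm²)/(15.3 cm²) × 0.872 m/s = 5.11 m/s.
Along the horizontal streamline, P + ½ρv² is constant.
P₁ − P₂ = ½·13500·(5.11² − 0.872²) = ½·13500·25.3 = 171000 Pa.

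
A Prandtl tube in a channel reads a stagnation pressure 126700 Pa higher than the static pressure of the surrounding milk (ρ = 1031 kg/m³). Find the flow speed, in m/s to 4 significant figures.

v ≈ 15.68 m/s

Bernoulli between the free stream and the stagnation point: ½ρv² = P_stag − P_static.
v = √(2ΔP/ρ) = √(2·126700/1031) = 15.68 m/s.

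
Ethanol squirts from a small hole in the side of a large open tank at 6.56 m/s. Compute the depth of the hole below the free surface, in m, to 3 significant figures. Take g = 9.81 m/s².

Inverting v = √(2gh) gives h = v² / 2g.
h = 6.56²/(2·9.81) = 43.0/19.62 = 2.19 m.

h ≈ 2.19 m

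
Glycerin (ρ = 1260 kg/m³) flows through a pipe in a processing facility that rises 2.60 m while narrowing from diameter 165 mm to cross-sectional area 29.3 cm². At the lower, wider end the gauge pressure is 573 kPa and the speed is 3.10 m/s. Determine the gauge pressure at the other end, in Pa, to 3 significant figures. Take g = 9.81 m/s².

P₂ = 224000 Pa

The volume flow rate is constant, so v₂ = (A₁/A₂)v₁ = (214/29.3)·3.10 = 22.6 m/s.
Energy conservation along the streamline gives P₂ = P₁ − ½ρ(v₂² − v₁²) − ρg(h₂ − h₁).
P₂ = 573000 + ½·1260·(3.10² − 22.6²) − 1260·9.81·(+2.60) = 573000 + (-316000) − (32100) = 224000 Pa.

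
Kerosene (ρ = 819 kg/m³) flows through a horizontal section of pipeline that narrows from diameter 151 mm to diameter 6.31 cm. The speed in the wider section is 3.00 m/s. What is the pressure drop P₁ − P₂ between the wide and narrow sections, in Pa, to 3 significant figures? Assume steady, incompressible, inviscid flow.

ΔP ≈ 117000 Pa

The volume flow rate is constant, so v₂ = (A₁/A₂)v₁ = (179/31.3)·3.00 = 17.2 m/s.
Bernoulli (h₁ = h₂): P₁ − P₂ = ½ρ(v₂² − v₁²).
P₁ − P₂ = ½·819·(17.2² − 3.00²) = ½·819·286 = 117000 Pa.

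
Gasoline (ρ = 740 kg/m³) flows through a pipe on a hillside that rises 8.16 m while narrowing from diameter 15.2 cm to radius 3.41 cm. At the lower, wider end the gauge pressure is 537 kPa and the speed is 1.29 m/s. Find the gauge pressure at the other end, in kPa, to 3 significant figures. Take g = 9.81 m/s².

P₂ ≈ 463 kPa

Continuity gives A₁v₁ = A₂v₂, so v₂ = (181 cm²)/(36.5 cm²) × 1.29 m/s = 6.41 m/s.
Energy conservation along the streamline gives P₂ = P₁ − ½ρ(v₂² − v₁²) − ρg(h₂ − h₁).
P₂ = 537000 + ½·740·(1.29² − 6.41²) − 740·9.81·(+8.16) = 537000 + (-14600) − (59200) = 463000 Pa.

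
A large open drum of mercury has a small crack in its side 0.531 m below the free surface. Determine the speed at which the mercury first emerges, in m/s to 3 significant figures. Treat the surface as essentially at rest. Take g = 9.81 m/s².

v = 3.23 m/s

With the surface at rest and both surface and jet at atmospheric pressure, Bernoulli gives ρg h = ½ρv², so v = √(2gh) = √(2·9.81·0.531) = 3.23 m/s.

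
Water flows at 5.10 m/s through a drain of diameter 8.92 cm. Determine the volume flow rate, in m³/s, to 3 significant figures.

Q ≈ 0.0319 m³/s

Q = A·v = 0.00625 m² × 5.10 m/s = 0.0319 m³/s.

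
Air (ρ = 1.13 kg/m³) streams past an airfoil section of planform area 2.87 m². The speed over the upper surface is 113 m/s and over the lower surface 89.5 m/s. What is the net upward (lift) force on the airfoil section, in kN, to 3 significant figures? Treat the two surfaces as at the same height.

7.72 kN

The faster flow above has the lower pressure; Bernoulli (same height) gives ΔP = ½ρ(v_up² − v_low²).
ΔP = ½·1.13·(113² − 89.5²) = 2690 Pa.
Lift = ΔP · A = 2690 × 2.87 = 7720 N.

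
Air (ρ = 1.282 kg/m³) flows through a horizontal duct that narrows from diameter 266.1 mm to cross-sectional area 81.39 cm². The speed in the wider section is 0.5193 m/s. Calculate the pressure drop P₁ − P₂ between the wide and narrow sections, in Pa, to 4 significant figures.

ΔP ≈ 7.898 Pa

Mass conservation (A₁v₁ = A₂v₂) gives v₂ = 0.5193 × 556.1/81.39 = 3.548 m/s.
Along the horizontal streamline, P + ½ρv² is constant.
P₁ − P₂ = ½·1.282·(3.548² − 0.5193²) = ½·1.282·12.32 = 7.898 Pa.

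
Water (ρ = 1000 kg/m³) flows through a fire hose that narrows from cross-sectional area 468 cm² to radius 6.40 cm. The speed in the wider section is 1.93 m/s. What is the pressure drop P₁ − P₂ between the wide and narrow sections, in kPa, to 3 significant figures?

By continuity, v₂ = v₁·A₁/A₂ = 1.93·(468/129) = 7.02 m/s.
The pipe is horizontal, so Bernoulli reduces to P₁ + ½ρv₁² = P₂ + ½ρv₂².
P₁ − P₂ = ½·1000·(7.02² − 1.93²) = ½·1000·45.5 = 22800 Pa.

22.8 kPa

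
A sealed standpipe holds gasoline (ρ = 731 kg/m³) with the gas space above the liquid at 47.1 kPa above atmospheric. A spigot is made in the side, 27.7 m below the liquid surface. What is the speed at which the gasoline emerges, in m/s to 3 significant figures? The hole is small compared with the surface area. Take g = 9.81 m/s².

v ≈ 25.9 m/s

Take point 1 at the surface (v₁ ≈ 0) and point 2 at the hole (at atmospheric pressure). Bernoulli: P₁ + ρg h = P_atm + ½ρv₂².
With P₁ − P_atm = 47100 Pa, v₂ = √(2gh + 2ΔP/ρ) = √(2·9.81·27.7 + 2·47100/731) = 25.9 m/s.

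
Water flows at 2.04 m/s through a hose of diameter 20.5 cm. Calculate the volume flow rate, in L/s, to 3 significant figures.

67.3 L/s

Q = A·v = 0.0330 m² × 2.04 m/s = 0.0673 m³/s.
Converting: 0.0673 m³/s × 1000 = 67.3 L/s.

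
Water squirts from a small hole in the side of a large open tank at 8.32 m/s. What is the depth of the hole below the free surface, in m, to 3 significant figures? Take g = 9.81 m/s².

Torricelli: v = √(2gh), so h = v²/(2g).
h = 8.32²/(2·9.81) = 69.2/19.62 = 3.53 m.

h ≈ 3.53 m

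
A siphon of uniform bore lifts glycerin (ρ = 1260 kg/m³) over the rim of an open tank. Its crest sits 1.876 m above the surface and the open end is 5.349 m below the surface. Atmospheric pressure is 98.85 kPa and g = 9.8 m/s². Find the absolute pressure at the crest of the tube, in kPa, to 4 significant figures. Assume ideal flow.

9.636 kPa

The outlet speed comes from Torricelli: v = √(2g·5.349) = 10.24 m/s.
The bore is uniform, so the speed at the crest is the same v. Bernoulli surface→crest: P_atm = P_top + ½ρv² + ρg·h_top.
P_top = 98850 − ½·1260·10.24² − 1260·9.8·1.876 = 9636 Pa.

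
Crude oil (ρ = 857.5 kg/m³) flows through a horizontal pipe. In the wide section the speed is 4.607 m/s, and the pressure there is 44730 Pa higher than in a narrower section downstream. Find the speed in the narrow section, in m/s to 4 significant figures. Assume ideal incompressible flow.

v₂ ≈ 11.20 m/s

Horizontal Bernoulli: P₁ + ½ρv₁² = P₂ + ½ρv₂², so v₂² = v₁² + 2(P₁ − P₂)/ρ.
v₂ = √(4.607² + 2·44730/857.5) = √(21.22 + 104.3) = 11.20 m/s.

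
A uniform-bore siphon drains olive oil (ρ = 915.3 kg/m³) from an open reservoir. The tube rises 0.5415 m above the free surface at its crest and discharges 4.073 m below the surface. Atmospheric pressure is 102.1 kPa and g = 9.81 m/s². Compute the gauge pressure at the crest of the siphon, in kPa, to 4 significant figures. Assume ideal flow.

P_gauge = -41.43 kPa

The outlet speed comes from Torricelli: v = √(2g·4.073) = 8.939 m/s.
With constant cross-section the crest speed equals v; applying Bernoulli from the surface up to the crest, P_top = P_atm − ½ρv² − ρg·h_top.
P_top = 102100 − ½·915.3·8.939² − 915.3·9.81·0.5415 = 60670 Pa. So P_gauge = P_top − P_atm = -41430 Pa.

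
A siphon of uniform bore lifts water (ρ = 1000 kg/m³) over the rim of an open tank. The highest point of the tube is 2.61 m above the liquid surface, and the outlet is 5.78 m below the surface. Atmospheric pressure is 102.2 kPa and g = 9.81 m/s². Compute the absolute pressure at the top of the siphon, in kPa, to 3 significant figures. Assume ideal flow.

19.9 kPa

The outlet speed comes from Torricelli: v = √(2g·5.78) = 10.6 m/s.
The bore is uniform, so the speed at the crest is the same v. Bernoulli surface→crest: P_atm = P_top + ½ρv² + ρg·h_top.
P_top = 102200 − ½·1000·10.6² − 1000·9.81·2.61 = 19900 Pa.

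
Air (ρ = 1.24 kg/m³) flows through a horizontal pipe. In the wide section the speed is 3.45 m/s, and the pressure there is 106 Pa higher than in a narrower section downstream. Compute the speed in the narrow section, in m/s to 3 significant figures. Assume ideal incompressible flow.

Along the level pipe P + ½ρv² is conserved, hence v₂² = v₁² + 2(P₁ − P₂)/ρ.
v₂ = √(3.45² + 2·106/1.24) = √(11.9 + 171) = 13.5 m/s.

v₂ ≈ 13.5 m/s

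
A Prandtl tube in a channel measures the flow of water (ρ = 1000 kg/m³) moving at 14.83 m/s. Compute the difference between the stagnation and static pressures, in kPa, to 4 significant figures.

ΔP = 110.0 kPa

At the stagnation point the flow is brought to rest, so Bernoulli gives P_stag − P_static = ½ρv².
ΔP = ½·1000·14.83² = 110000 Pa.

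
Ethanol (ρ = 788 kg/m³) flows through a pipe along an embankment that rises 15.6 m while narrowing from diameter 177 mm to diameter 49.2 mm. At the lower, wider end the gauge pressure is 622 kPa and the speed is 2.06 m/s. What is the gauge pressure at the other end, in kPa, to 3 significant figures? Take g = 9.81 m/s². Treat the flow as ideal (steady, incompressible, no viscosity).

223 kPa

Mass conservation (A₁v₁ = A₂v₂) gives v₂ = 2.06 × 246/19.0 = 26.7 m/s.
Energy conservation along the streamline gives P₂ = P₁ − ½ρ(v₂² − v₁²) − ρg(h₂ − h₁).
P₂ = 622000 + ½·788·(2.06² − 26.7²) − 788·9.81·(+15.6) = 622000 + (-278000) − (121000) = 223000 Pa.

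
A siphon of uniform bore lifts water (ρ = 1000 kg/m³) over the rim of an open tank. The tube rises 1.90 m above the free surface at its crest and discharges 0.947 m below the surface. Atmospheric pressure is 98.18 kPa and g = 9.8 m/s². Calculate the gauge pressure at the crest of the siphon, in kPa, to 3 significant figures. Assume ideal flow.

P_gauge ≈ -27.9 kPa

From the surface to the outlet (both open to atmosphere, surface at rest): v = √(2g·h_out) = √(2·9.8·0.947) = 4.31 m/s.
Continuity keeps v the same throughout the tube; from surface to crest, P_atm + 0 = P_top + ½ρv² + ρg·h_top.
P_top = 98180 − ½·1000·4.31² − 1000·9.8·1.90 = 70300 Pa. So P_gauge = P_top − P_atm = -27900 Pa.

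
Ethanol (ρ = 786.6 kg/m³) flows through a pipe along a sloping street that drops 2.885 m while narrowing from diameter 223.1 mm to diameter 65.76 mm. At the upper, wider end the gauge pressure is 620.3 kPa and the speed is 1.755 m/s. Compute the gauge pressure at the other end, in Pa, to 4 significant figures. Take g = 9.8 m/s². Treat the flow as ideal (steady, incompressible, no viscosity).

The volume flow rate is constant, so v₂ = (A₁/A₂)v₁ = (390.9/33.96)·1.755 = 20.20 m/s.
Energy conservation along the streamline gives P₂ = P₁ − ½ρ(v₂² − v₁²) − ρg(h₂ − h₁).
P₂ = 620300 + ½·786.6·(1.755² − 20.20²) − 786.6·9.8·(−2.885) = 620300 + (-159300) − (-22240) = 483300 Pa.

P₂ ≈ 483300 Pa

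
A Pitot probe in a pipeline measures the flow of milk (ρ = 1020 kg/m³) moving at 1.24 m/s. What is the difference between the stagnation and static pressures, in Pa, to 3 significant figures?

At the stagnation point the flow is brought to rest, so Bernoulli gives P_stag − P_static = ½ρv².
ΔP = ½·1020·1.24² = 784 Pa.

784 Pa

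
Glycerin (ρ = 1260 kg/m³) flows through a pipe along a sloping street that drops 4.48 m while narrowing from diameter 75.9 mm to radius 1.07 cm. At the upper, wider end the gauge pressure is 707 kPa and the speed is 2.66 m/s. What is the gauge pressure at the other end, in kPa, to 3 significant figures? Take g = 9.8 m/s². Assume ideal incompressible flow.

By continuity, v₂ = v₁·A₁/A₂ = 2.66·(45.2/3.60) = 33.5 m/s.
Energy conservation along the streamline gives P₂ = P₁ − ½ρ(v₂² − v₁²) − ρg(h₂ − h₁).
P₂ = 707000 + ½·1260·(2.66² − 33.5²) − 1260·9.8·(−4.48) = 707000 + (-701000) − (-55300) = 61400 Pa.

P₂ = 61.4 kPa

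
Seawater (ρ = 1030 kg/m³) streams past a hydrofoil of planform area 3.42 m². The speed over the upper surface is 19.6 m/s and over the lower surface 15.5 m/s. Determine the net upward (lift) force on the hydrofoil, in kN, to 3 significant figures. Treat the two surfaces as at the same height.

F ≈ 253 kN

From P + ½ρv² = const at equal height, P_low − P_up = ½ρ(v_up² − v_low²).
ΔP = ½·1030·(19.6² − 15.5²) = 74100 Pa.
Lift = ΔP · A = 74100 × 3.42 = 253000 N.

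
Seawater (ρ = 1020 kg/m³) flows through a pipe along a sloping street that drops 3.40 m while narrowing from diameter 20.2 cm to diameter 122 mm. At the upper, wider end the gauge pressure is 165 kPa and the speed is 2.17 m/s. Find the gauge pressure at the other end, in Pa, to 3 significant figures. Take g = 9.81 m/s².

Continuity gives A₁v₁ = A₂v₂, so v₂ = (320 cm²)/(117 cm²) × 2.17 m/s = 5.95 m/s.
Applying Bernoulli between the two ends and solving for P₂: P₂ = P₁ + ½ρ(v₁² − v₂²) − ρgΔh.
P₂ = 165000 + ½·1020·(2.17² − 5.95²) − 1020·9.81·(−3.40) = 165000 + (-15600) − (-34000) = 183000 Pa.

P₂ = 183000 Pa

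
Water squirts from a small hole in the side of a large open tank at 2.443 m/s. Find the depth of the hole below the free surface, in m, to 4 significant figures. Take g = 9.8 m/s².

For a small hole in a large open tank, ½v² = gh, giving h = v²/(2g).
h = 2.443²/(2·9.8) = 5.968/19.60 = 0.3045 m.

0.3045 m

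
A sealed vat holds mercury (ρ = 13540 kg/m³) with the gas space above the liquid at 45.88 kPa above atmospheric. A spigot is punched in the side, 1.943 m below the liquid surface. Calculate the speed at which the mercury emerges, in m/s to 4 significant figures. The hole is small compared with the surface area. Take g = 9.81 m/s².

v ≈ 6.701 m/s

Take point 1 at the surface (v₁ ≈ 0) and point 2 at the hole (at atmospheric pressure). Bernoulli: P₁ + ρg h = P_atm + ½ρv₂².
With P₁ − P_atm = 45880 Pa, v₂ = √(2gh + 2ΔP/ρ) = √(2·9.81·1.943 + 2·45880/13540) = 6.701 m/s.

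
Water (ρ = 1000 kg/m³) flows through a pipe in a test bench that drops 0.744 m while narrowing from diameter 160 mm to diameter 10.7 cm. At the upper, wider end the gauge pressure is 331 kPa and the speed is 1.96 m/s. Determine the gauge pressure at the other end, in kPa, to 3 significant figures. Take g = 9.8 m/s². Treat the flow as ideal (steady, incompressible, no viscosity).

331 kPa

By continuity, v₂ = v₁·A₁/A₂ = 1.96·(201/89.9) = 4.38 m/s.
Bernoulli: P₁ + ½ρv₁² + ρg h₁ = P₂ + ½ρv₂² + ρg h₂, so P₂ = P₁ + ½ρ(v₁² − v₂²) − ρg(h₂ − h₁).
P₂ = 331000 + ½·1000·(1.96² − 4.38²) − 1000·9.8·(−0.744) = 331000 + (-7680) − (-7290) = 331000 Pa.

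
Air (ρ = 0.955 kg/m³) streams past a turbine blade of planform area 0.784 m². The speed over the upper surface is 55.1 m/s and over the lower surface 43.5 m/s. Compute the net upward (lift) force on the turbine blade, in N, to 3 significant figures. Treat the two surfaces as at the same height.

With equal heights on the two surfaces, Bernoulli gives P_lower − P_upper = ½ρ(v_upper² − v_lower²).
ΔP = ½·0.955·(55.1² − 43.5²) = 546 Pa.
Lift = ΔP · A = 546 × 0.784 = 428 N.

F ≈ 428 N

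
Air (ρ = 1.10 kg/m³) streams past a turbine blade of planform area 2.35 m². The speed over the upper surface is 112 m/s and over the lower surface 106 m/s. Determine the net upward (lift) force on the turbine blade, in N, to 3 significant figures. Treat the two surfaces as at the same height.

F = 1690 N

The faster flow above has the lower pressure; Bernoulli (same height) gives ΔP = ½ρ(v_up² − v_low²).
ΔP = ½·1.10·(112² − 106²) = 719 Pa.
Lift = ΔP · A = 719 × 2.35 = 1690 N.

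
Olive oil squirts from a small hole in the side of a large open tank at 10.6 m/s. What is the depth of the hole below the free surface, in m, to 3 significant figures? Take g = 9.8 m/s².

For a small hole in a large open tank, ½v² = gh, giving h = v²/(2g).
h = 10.6²/(2·9.8) = 112/19.60 = 5.73 m.

h = 5.73 m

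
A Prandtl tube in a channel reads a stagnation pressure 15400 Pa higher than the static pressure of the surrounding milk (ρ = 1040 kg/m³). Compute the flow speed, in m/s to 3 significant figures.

v ≈ 5.44 m/s

Bernoulli between the free stream and the stagnation point: ½ρv² = P_stag − P_static.
v = √(2ΔP/ρ) = √(2·15400/1040) = 5.44 m/s.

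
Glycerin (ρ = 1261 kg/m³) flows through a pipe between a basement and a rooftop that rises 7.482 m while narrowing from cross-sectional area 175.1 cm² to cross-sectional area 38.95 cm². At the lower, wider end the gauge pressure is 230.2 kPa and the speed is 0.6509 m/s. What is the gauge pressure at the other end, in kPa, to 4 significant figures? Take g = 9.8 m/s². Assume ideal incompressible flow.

Continuity gives A₁v₁ = A₂v₂, so v₂ = (175.1 cm²)/(38.95 cm²) × 0.6509 m/s = 2.926 m/s.
Energy conservation along the streamline gives P₂ = P₁ − ½ρ(v₂² − v₁²) − ρg(h₂ − h₁).
P₂ = 230200 + ½·1261·(0.6509² − 2.926²) − 1261·9.8·(+7.482) = 230200 + (-5131) − (92460) = 132600 Pa.

132.6 kPa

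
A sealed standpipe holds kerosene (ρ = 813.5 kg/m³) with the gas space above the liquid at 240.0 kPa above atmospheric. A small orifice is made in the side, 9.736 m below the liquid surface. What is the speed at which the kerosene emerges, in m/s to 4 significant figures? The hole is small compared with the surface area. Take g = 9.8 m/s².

Take point 1 at the surface (v₁ ≈ 0) and point 2 at the hole (at atmospheric pressure). Bernoulli: P₁ + ρg h = P_atm + ½ρv₂².
With P₁ − P_atm = 240000 Pa, v₂ = √(2gh + 2ΔP/ρ) = √(2·9.8·9.736 + 2·240000/813.5) = 27.94 m/s.

27.94 m/s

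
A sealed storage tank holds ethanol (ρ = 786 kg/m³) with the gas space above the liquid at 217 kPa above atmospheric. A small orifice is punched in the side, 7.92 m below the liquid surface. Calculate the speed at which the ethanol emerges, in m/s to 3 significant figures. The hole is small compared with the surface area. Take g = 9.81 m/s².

v ≈ 26.6 m/s

Take point 1 at the surface (v₁ ≈ 0) and point 2 at the hole (at atmospheric pressure). Bernoulli: P₁ + ρg h = P_atm + ½ρv₂².
With P₁ − P_atm = 217000 Pa, v₂ = √(2gh + 2ΔP/ρ) = √(2·9.81·7.92 + 2·217000/786) = 26.6 m/s.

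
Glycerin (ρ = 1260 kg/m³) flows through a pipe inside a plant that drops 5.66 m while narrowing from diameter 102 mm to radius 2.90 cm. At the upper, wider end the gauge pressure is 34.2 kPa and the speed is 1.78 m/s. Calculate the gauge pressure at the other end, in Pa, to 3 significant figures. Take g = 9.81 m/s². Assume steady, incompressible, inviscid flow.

87100 Pa

Mass conservation (A₁v₁ = A₂v₂) gives v₂ = 1.78 × 81.7/26.4 = 5.51 m/s.
Energy conservation along the streamline gives P₂ = P₁ − ½ρ(v₂² − v₁²) − ρg(h₂ − h₁).
P₂ = 34200 + ½·1260·(1.78² − 5.51²) − 1260·9.81·(−5.66) = 34200 + (-17100) − (-70000) = 87100 Pa.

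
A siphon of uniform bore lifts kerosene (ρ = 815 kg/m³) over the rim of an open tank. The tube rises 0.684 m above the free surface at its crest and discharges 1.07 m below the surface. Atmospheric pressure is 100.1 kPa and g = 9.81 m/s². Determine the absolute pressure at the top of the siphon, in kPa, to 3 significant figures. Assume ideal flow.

P_top ≈ 86.1 kPa

Bernoulli surface→outlet gives ½v² = g·h_out, so v = √(2·9.81·1.07) = 4.58 m/s.
With constant cross-section the crest speed equals v; applying Bernoulli from the surface up to the crest, P_top = P_atm − ½ρv² − ρg·h_top.
P_top = 100100 − ½·815·4.58² − 815·9.81·0.684 = 86100 Pa.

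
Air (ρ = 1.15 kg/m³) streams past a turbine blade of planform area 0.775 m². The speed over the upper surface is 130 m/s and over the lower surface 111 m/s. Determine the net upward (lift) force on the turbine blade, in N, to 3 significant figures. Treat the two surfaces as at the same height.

F ≈ 2040 N

From P + ½ρv² = const at equal height, P_low − P_up = ½ρ(v_up² − v_low²).
ΔP = ½·1.15·(130² − 111²) = 2630 Pa.
Lift = ΔP · A = 2630 × 0.775 = 2040 N.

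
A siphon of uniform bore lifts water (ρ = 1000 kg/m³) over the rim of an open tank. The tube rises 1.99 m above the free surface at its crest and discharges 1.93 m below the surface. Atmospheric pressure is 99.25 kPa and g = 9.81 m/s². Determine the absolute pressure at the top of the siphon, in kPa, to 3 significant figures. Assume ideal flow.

From the surface to the outlet (both open to atmosphere, surface at rest): v = √(2g·h_out) = √(2·9.81·1.93) = 6.15 m/s.
Continuity keeps v the same throughout the tube; from surface to crest, P_atm + 0 = P_top + ½ρv² + ρg·h_top.
P_top = 99250 − ½·1000·6.15² − 1000·9.81·1.99 = 60800 Pa.

60.8 kPa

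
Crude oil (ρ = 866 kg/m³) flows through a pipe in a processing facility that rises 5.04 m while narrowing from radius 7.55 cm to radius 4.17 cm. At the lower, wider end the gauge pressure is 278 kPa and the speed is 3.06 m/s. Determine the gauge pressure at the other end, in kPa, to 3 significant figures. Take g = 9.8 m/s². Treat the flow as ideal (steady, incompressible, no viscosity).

P₂ = 196 kPa

The volume flow rate is constant, so v₂ = (A₁/A₂)v₁ = (179/54.6)·3.06 = 10.0 m/s.
Bernoulli: P₁ + ½ρv₁² + ρg h₁ = P₂ + ½ρv₂² + ρg h₂, so P₂ = P₁ + ½ρ(v₁² − v₂²) − ρg(h₂ − h₁).
P₂ = 278000 + ½·866·(3.06² − 10.0²) − 866·9.8·(+5.04) = 278000 + (-39500) − (42800) = 196000 Pa.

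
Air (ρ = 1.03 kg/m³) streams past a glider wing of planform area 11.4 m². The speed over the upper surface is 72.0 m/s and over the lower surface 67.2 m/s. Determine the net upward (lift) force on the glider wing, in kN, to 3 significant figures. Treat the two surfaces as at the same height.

F ≈ 3.92 kN

With equal heights on the two surfaces, Bernoulli gives P_lower − P_upper = ½ρ(v_upper² − v_lower²).
ΔP = ½·1.03·(72.0² − 67.2²) = 344 Pa.
Lift = ΔP · A = 344 × 11.4 = 3920 N.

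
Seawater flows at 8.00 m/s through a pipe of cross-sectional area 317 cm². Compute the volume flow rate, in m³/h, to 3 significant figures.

Q = A·v = 0.0317 m² × 8.00 m/s = 0.254 m³/s.
Converting: 0.254 m³/s × 3600 = 913 m³/h.

913 m³/h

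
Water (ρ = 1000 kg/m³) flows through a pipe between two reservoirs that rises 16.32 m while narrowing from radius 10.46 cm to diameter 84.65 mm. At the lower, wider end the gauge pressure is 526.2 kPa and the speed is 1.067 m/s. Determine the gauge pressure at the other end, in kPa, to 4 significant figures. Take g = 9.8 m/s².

P₂ = 345.6 kPa

Continuity gives A₁v₁ = A₂v₂, so v₂ = (343.7 cm²)/(56.28 cm²) × 1.067 m/s = 6.517 m/s.
Applying Bernoulli between the two ends and solving for P₂: P₂ = P₁ + ½ρ(v₁² − v₂²) − ρgΔh.
P₂ = 526200 + ½·1000·(1.067² − 6.517²) − 1000·9.8·(+16.32) = 526200 + (-20670) − (159900) = 345600 Pa.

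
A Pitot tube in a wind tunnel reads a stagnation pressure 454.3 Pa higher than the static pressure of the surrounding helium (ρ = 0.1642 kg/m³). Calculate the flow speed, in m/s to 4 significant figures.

74.39 m/s

Bernoulli between the free stream and the stagnation point: ½ρv² = P_stag − P_static.
v = √(2ΔP/ρ) = √(2·454.3/0.1642) = 74.39 m/s.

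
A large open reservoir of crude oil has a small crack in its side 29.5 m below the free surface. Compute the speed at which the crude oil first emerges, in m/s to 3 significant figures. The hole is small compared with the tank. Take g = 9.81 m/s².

The surface is effectively still and both ends are open, so ½v² = gh and v = √(2·9.81·29.5) = 24.1 m/s.

v = 24.1 m/s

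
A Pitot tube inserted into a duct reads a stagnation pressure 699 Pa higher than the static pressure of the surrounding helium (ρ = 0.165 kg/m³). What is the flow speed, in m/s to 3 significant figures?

At the stagnation point the flow is brought to rest, so Bernoulli gives P_stag − P_static = ½ρv².
v = √(2ΔP/ρ) = √(2·699/0.165) = 92.0 m/s.

92.0 m/s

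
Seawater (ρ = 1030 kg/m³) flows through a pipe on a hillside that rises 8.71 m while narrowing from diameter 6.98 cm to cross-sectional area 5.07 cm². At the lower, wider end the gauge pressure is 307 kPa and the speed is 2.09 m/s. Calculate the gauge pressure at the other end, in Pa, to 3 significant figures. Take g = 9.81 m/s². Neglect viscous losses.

By continuity, v₂ = v₁·A₁/A₂ = 2.09·(38.3/5.07) = 15.8 m/s.
Bernoulli: P₁ + ½ρv₁² + ρg h₁ = P₂ + ½ρv₂² + ρg h₂, so P₂ = P₁ + ½ρ(v₁² − v₂²) − ρg(h₂ − h₁).
P₂ = 307000 + ½·1030·(2.09² − 15.8²) − 1030·9.81·(+8.71) = 307000 + (-126000) − (88000) = 93100 Pa.

93100 Pa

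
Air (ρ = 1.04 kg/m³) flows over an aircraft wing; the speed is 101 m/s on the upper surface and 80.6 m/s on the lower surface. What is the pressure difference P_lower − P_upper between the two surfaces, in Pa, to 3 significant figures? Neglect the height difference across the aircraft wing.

The pressure is lower where the speed is higher: ΔP = ½ρ(v_up² − v_low²).
ΔP = ½·1.04·(101² − 80.6²) = 1930 Pa.

ΔP = 1930 Pa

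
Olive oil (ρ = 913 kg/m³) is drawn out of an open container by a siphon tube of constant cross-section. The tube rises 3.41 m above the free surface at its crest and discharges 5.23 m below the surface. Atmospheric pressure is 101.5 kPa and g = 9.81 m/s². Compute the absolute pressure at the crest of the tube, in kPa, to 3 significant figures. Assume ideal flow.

From the surface to the outlet (both open to atmosphere, surface at rest): v = √(2g·h_out) = √(2·9.81·5.23) = 10.1 m/s.
The bore is uniform, so the speed at the crest is the same v. Bernoulli surface→crest: P_atm = P_top + ½ρv² + ρg·h_top.
P_top = 101500 − ½·913·10.1² − 913·9.81·3.41 = 24100 Pa.

P_top ≈ 24.1 kPa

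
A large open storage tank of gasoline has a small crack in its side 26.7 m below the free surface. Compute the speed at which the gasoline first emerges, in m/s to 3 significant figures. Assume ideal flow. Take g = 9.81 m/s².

Torricelli's result v = √(2gh) gives v = √(2·9.81·26.7) = 22.9 m/s.

22.9 m/s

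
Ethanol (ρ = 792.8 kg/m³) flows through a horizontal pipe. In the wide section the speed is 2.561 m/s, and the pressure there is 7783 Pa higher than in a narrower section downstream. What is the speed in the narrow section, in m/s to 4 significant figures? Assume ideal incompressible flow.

v₂ ≈ 5.118 m/s

Horizontal Bernoulli: P₁ + ½ρv₁² = P₂ + ½ρv₂², so v₂² = v₁² + 2(P₁ − P₂)/ρ.
v₂ = √(2.561² + 2·7783/792.8) = √(6.559 + 19.63) = 5.118 m/s.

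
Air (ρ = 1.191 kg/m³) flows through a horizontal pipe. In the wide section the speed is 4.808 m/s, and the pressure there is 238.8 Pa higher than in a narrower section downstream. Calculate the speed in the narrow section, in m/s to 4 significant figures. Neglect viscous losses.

With h₁ = h₂, rearranging Bernoulli gives v₂ = √(v₁² + 2ΔP/ρ).
v₂ = √(4.808² + 2·238.8/1.191) = √(23.12 + 401.0) = 20.59 m/s.

v₂ = 20.59 m/s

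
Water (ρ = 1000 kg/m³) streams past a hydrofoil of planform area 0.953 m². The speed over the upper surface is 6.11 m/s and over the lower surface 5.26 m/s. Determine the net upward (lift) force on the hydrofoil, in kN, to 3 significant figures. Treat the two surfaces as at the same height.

F ≈ 4.61 kN

The faster flow above has the lower pressure; Bernoulli (same height) gives ΔP = ½ρ(v_up² − v_low²).
ΔP = ½·1000·(6.11² − 5.26²) = 4830 Pa.
Lift = ΔP · A = 4830 × 0.953 = 4610 N.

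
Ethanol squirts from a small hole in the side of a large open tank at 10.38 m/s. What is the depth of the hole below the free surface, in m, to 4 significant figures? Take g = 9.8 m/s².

h = 5.497 m

Inverting v = √(2gh) gives h = v² / 2g.
h = 10.38²/(2·9.8) = 107.7/19.60 = 5.497 m.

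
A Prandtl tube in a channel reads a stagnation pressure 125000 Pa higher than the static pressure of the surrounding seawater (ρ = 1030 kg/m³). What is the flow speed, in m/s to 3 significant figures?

v = 15.6 m/s

Bernoulli between the free stream and the stagnation point: ½ρv² = P_stag − P_static.
v = √(2ΔP/ρ) = √(2·125000/1030) = 15.6 m/s.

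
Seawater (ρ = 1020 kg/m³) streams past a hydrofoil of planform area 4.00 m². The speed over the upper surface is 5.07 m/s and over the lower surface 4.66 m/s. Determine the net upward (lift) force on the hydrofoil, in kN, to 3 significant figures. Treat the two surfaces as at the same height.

The faster flow above has the lower pressure; Bernoulli (same height) gives ΔP = ½ρ(v_up² − v_low²).
ΔP = ½·1020·(5.07² − 4.66²) = 2030 Pa.
Lift = ΔP · A = 2030 × 4.00 = 8140 N.

F ≈ 8.14 kN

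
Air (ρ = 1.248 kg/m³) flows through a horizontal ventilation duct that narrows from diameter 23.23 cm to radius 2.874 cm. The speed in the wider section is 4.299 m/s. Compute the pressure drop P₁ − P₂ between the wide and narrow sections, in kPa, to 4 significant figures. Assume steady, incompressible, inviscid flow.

ΔP ≈ 3.065 kPa

Continuity gives A₁v₁ = A₂v₂, so v₂ = (423.8 cm²)/(25.95 cm²) × 4.299 m/s = 70.22 m/s.
With no height change, Bernoulli's equation is P₁ + ½ρv₁² = P₂ + ½ρv₂².
P₁ − P₂ = ½·1.248·(70.22² − 4.299²) = ½·1.248·4912 = 3065 Pa.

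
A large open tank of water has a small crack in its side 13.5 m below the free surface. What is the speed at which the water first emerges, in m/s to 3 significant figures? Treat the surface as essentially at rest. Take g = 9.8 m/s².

Torricelli's result v = √(2gh) gives v = √(2·9.8·13.5) = 16.3 m/s.

v ≈ 16.3 m/s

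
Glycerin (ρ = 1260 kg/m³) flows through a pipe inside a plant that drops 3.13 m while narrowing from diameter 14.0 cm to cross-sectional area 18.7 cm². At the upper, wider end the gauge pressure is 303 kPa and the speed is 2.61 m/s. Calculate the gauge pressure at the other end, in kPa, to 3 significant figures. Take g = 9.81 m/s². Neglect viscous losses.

P₂ ≈ 55.2 kPa

The volume flow rate is constant, so v₂ = (A₁/A₂)v₁ = (154/18.7)·2.61 = 21.5 m/s.
Bernoulli: P₁ + ½ρv₁² + ρg h₁ = P₂ + ½ρv₂² + ρg h₂, so P₂ = P₁ + ½ρ(v₁² − v₂²) − ρg(h₂ − h₁).
P₂ = 303000 + ½·1260·(2.61² − 21.5²) − 1260·9.81·(−3.13) = 303000 + (-287000) − (-38700) = 55200 Pa.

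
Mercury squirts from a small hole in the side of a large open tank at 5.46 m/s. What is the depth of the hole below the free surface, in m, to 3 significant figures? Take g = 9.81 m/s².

h = 1.52 m

For a small hole in a large open tank, ½v² = gh, giving h = v²/(2g).
h = 5.46²/(2·9.81) = 29.8/19.62 = 1.52 m.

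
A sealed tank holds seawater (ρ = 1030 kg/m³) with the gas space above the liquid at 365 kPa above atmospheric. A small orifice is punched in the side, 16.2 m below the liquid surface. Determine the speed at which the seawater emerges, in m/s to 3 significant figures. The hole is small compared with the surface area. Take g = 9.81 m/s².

v = 32.0 m/s

Take point 1 at the surface (v₁ ≈ 0) and point 2 at the hole (at atmospheric pressure). Bernoulli: P₁ + ρg h = P_atm + ½ρv₂².
With P₁ − P_atm = 365000 Pa, v₂ = √(2gh + 2ΔP/ρ) = √(2·9.81·16.2 + 2·365000/1030) = 32.0 m/s.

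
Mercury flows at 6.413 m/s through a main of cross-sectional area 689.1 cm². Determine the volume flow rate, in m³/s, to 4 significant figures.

Q = A·v = 0.06891 m² × 6.413 m/s = 0.4419 m³/s.

0.4419 m³/s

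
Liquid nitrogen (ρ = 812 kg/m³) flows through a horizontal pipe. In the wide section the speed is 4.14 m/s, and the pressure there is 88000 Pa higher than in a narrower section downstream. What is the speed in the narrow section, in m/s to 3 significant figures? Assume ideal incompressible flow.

Horizontal Bernoulli: P₁ + ½ρv₁² = P₂ + ½ρv₂², so v₂² = v₁² + 2(P₁ − P₂)/ρ.
v₂ = √(4.14² + 2·88000/812) = √(17.1 + 217) = 15.3 m/s.

v₂ ≈ 15.3 m/s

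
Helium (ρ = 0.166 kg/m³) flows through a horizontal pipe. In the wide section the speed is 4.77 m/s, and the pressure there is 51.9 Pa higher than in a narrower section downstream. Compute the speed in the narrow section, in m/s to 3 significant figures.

Horizontal Bernoulli: P₁ + ½ρv₁² = P₂ + ½ρv₂², so v₂² = v₁² + 2(P₁ − P₂)/ρ.
v₂ = √(4.77² + 2·51.9/0.166) = √(22.8 + 625) = 25.5 m/s.

v₂ ≈ 25.5 m/s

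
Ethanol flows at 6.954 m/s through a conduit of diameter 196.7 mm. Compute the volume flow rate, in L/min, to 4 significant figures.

Q = A·v = 0.03039 m² × 6.954 m/s = 0.2113 m³/s.
Converting: 0.2113 m³/s × 60000 = 12680 L/min.

12680 L/min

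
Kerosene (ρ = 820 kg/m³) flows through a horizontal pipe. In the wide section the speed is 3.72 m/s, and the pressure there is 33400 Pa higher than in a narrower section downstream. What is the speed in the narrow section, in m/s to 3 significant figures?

Along the level pipe P + ½ρv² is conserved, hence v₂² = v₁² + 2(P₁ − P₂)/ρ.
v₂ = √(3.72² + 2·33400/820) = √(13.8 + 81.5) = 9.76 m/s.

v₂ = 9.76 m/s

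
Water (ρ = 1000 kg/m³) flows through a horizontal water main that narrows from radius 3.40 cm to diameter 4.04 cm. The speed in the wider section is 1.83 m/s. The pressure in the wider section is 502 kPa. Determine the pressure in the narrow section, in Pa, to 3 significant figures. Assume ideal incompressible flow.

P₂ ≈ 490000 Pa

By continuity, v₂ = v₁·A₁/A₂ = 1.83·(36.3/12.8) = 5.18 m/s.
Bernoulli (h₁ = h₂): P₁ − P₂ = ½ρ(v₂² − v₁²).
P₂ = P₁ − ½ρ(v₂² − v₁²) = 502000 − ½·1000·(5.18² − 1.83²) = 502000 − 11800 = 490000 Pa.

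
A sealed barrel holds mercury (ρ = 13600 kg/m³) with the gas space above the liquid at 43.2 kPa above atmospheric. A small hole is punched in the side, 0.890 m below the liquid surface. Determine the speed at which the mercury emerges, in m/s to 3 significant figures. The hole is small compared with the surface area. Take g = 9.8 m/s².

Take point 1 at the surface (v₁ ≈ 0) and point 2 at the hole (at atmospheric pressure). Bernoulli: P₁ + ρg h = P_atm + ½ρv₂².
With P₁ − P_atm = 43200 Pa, v₂ = √(2gh + 2ΔP/ρ) = √(2·9.8·0.890 + 2·43200/13600) = 4.88 m/s.

4.88 m/s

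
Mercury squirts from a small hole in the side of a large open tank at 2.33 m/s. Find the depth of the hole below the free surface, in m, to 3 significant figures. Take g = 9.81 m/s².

Torricelli: v = √(2gh), so h = v²/(2g).
h = 2.33²/(2·9.81) = 5.43/19.62 = 0.277 m.

h = 0.277 m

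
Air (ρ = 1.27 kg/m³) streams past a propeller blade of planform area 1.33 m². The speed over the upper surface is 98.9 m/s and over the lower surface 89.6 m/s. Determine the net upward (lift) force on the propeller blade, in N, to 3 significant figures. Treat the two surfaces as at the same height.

1480 N

With equal heights on the two surfaces, Bernoulli gives P_lower − P_upper = ½ρ(v_upper² − v_lower²).
ΔP = ½·1.27·(98.9² − 89.6²) = 1110 Pa.
Lift = ΔP · A = 1110 × 1.33 = 1480 N.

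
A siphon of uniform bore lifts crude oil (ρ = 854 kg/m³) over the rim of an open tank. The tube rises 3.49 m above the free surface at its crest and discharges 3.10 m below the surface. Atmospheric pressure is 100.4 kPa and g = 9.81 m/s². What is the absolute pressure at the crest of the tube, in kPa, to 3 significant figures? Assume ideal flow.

From the surface to the outlet (both open to atmosphere, surface at rest): v = √(2g·h_out) = √(2·9.81·3.10) = 7.80 m/s.
Continuity keeps v the same throughout the tube; from surface to crest, P_atm + 0 = P_top + ½ρv² + ρg·h_top.
P_top = 100400 − ½·854·7.80² − 854·9.81·3.49 = 45200 Pa.

P_top ≈ 45.2 kPa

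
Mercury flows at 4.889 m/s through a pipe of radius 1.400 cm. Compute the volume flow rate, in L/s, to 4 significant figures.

Q = A·v = 0.0006158 m² × 4.889 m/s = 0.003010 m³/s.
Converting: 0.003010 m³/s × 1000 = 3.010 L/s.

Q = 3.010 L/s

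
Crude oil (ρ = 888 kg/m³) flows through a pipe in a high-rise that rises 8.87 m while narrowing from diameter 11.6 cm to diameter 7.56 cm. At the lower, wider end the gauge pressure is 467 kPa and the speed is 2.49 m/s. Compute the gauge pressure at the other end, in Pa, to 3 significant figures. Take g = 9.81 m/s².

P₂ ≈ 377000 Pa

By continuity, v₂ = v₁·A₁/A₂ = 2.49·(106/44.9) = 5.86 m/s.
Bernoulli: P₁ + ½ρv₁² + ρg h₁ = P₂ + ½ρv₂² + ρg h₂, so P₂ = P₁ + ½ρ(v₁² − v₂²) − ρg(h₂ − h₁).
P₂ = 467000 + ½·888·(2.49² − 5.86²) − 888·9.81·(+8.87) = 467000 + (-12500) − (77300) = 377000 Pa.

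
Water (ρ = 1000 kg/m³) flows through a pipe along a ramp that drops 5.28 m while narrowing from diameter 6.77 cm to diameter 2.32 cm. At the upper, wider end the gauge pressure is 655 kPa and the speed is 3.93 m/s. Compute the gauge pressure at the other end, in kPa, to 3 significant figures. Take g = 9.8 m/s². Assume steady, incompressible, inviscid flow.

Mass conservation (A₁v₁ = A₂v₂) gives v₂ = 3.93 × 36.0/4.23 = 33.5 m/s.
Bernoulli: P₁ + ½ρv₁² + ρg h₁ = P₂ + ½ρv₂² + ρg h₂, so P₂ = P₁ + ½ρ(v₁² − v₂²) − ρg(h₂ − h₁).
P₂ = 655000 + ½·1000·(3.93² − 33.5²) − 1000·9.8·(−5.28) = 655000 + (-552000) − (-51700) = 155000 Pa.

P₂ ≈ 155 kPa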